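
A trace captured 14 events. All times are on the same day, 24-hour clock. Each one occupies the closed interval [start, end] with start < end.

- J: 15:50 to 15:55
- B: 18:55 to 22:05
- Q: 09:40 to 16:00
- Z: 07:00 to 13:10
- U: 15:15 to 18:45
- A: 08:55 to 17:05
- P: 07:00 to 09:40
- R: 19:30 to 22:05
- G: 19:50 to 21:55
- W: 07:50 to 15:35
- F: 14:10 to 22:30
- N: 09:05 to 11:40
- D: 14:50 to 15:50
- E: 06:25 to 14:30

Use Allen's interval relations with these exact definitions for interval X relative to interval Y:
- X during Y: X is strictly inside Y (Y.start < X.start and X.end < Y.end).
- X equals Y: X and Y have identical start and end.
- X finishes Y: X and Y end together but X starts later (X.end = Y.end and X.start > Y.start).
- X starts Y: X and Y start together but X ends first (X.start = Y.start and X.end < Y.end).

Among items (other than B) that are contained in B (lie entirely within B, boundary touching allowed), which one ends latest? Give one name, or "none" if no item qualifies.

Target B = [18:55, 22:05].
A [08:55, 17:05] → before → excluded.
D [14:50, 15:50] → before → excluded.
E [06:25, 14:30] → before → excluded.
F [14:10, 22:30] → contains → excluded.
G [19:50, 21:55] → during → candidate.
J [15:50, 15:55] → before → excluded.
N [09:05, 11:40] → before → excluded.
P [07:00, 09:40] → before → excluded.
Q [09:40, 16:00] → before → excluded.
R [19:30, 22:05] → finishes → candidate.
U [15:15, 18:45] → before → excluded.
W [07:50, 15:35] → before → excluded.
Z [07:00, 13:10] → before → excluded.
Among candidates, latest end is 22:05 → R.

R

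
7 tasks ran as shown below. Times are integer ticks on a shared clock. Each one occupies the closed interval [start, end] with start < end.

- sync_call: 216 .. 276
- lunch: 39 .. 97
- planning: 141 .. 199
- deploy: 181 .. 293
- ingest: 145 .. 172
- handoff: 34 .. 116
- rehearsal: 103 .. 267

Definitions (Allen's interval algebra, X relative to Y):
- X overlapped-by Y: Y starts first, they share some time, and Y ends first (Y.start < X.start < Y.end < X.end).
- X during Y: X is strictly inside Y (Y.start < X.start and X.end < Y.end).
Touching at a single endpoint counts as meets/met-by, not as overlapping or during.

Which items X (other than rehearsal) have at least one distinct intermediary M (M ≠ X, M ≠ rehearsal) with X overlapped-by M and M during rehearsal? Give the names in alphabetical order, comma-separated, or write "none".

Target rehearsal = [103, 267].
Intermediaries M with M during rehearsal: ingest, planning.
Via ingest — items with X overlapped-by ingest: none.
Via planning — items with X overlapped-by planning: deploy.
Union: deploy.

deploy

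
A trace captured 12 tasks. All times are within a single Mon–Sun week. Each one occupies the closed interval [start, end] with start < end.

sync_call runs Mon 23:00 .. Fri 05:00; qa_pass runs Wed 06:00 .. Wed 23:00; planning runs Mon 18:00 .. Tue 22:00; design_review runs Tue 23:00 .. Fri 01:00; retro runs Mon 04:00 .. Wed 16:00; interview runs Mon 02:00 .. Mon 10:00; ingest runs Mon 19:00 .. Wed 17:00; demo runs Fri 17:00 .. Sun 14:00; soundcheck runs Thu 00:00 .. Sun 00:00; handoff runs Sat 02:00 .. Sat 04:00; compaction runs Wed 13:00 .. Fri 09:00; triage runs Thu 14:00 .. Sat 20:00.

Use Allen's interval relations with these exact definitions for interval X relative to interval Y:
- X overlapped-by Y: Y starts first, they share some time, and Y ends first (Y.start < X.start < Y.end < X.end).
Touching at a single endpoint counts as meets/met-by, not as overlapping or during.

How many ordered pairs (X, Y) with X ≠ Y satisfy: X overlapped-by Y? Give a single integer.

23

Checking all 132 ordered pairs for relation 'overlapped-by'; matching pairs in alphabetical order:
(compaction, design_review): compaction overlapped-by design_review ✓
(compaction, ingest): compaction overlapped-by ingest ✓
(compaction, qa_pass): compaction overlapped-by qa_pass ✓
(compaction, retro): compaction overlapped-by retro ✓
(compaction, sync_call): compaction overlapped-by sync_call ✓
(demo, soundcheck): demo overlapped-by soundcheck ✓
(demo, triage): demo overlapped-by triage ✓
(design_review, ingest): design_review overlapped-by ingest ✓
(design_review, retro): design_review overlapped-by retro ✓
(ingest, planning): ingest overlapped-by planning ✓
(ingest, retro): ingest overlapped-by retro ✓
(qa_pass, ingest): qa_pass overlapped-by ingest ✓
(qa_pass, retro): qa_pass overlapped-by retro ✓
(retro, interview): retro overlapped-by interview ✓
(soundcheck, compaction): soundcheck overlapped-by compaction ✓
(soundcheck, design_review): soundcheck overlapped-by design_review ✓
(soundcheck, sync_call): soundcheck overlapped-by sync_call ✓
(sync_call, ingest): sync_call overlapped-by ingest ✓
(sync_call, planning): sync_call overlapped-by planning ✓
(sync_call, retro): sync_call overlapped-by retro ✓
(triage, compaction): triage overlapped-by compaction ✓
(triage, design_review): triage overlapped-by design_review ✓
(triage, sync_call): triage overlapped-by sync_call ✓
Count: 23.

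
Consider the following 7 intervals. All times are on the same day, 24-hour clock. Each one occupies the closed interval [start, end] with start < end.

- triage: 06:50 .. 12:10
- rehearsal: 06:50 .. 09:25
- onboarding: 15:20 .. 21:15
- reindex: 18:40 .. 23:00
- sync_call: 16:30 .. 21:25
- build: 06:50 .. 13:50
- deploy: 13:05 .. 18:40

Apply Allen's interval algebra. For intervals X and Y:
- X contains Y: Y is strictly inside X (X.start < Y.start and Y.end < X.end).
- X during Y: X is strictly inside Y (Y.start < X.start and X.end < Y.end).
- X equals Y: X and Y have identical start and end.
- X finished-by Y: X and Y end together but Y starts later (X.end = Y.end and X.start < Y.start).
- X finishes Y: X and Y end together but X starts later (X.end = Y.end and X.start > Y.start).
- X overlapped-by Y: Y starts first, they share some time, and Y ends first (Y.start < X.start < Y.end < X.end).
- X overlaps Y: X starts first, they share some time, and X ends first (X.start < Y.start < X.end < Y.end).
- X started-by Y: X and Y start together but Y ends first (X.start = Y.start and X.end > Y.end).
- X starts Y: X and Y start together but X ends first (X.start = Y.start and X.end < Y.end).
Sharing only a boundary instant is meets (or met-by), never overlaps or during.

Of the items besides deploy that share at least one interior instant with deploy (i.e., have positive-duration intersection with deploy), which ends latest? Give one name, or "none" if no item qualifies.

sync_call

Target deploy = [13:05, 18:40].
build [06:50, 13:50] → overlaps → candidate.
onboarding [15:20, 21:15] → overlapped-by → candidate.
rehearsal [06:50, 09:25] → before → excluded.
reindex [18:40, 23:00] → met-by → excluded.
sync_call [16:30, 21:25] → overlapped-by → candidate.
triage [06:50, 12:10] → before → excluded.
Among candidates, latest end is 21:25 → sync_call.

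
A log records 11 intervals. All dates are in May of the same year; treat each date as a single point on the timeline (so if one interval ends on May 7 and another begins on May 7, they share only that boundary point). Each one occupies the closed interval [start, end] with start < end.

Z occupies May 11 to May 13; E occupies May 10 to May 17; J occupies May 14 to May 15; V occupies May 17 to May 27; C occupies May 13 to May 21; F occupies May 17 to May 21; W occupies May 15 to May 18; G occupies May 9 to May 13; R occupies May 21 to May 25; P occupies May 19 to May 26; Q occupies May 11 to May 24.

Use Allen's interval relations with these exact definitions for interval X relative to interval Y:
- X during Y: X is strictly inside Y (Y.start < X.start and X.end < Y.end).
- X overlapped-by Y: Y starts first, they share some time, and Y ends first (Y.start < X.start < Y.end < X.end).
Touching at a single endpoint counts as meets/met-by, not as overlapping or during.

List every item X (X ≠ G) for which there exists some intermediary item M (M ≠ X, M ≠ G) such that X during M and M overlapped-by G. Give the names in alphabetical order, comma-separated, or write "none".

C, F, J, W, Z

Target G = [May 9, May 13].
Intermediaries M with M overlapped-by G: E, Q.
Via E — items with X during E: J, Z.
Via Q — items with X during Q: C, F, J, W.
Union: C, F, J, W, Z.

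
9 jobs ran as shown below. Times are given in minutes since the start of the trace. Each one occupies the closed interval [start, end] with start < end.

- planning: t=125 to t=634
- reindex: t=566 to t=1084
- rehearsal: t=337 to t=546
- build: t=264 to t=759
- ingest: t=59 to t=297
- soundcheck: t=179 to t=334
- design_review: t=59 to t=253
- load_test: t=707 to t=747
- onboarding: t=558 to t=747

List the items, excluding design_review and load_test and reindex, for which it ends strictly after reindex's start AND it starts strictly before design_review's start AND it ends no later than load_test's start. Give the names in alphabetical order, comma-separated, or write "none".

none

Conditions: its end is strictly after reindex's start (X.end > t=566) AND its start is strictly before design_review's start (X.start < t=59) AND its end is no later than load_test's start (X.end <= t=707).
build: end t=759 > t=566? ✓; start t=264 < t=59? ✗; end t=759 <= t=707? ✗ → no.
ingest: end t=297 > t=566? ✗; start t=59 < t=59? ✗; end t=297 <= t=707? ✓ → no.
onboarding: end t=747 > t=566? ✓; start t=558 < t=59? ✗; end t=747 <= t=707? ✗ → no.
planning: end t=634 > t=566? ✓; start t=125 < t=59? ✗; end t=634 <= t=707? ✓ → no.
rehearsal: end t=546 > t=566? ✗; start t=337 < t=59? ✗; end t=546 <= t=707? ✓ → no.
soundcheck: end t=334 > t=566? ✗; start t=179 < t=59? ✗; end t=334 <= t=707? ✓ → no.
Result: none.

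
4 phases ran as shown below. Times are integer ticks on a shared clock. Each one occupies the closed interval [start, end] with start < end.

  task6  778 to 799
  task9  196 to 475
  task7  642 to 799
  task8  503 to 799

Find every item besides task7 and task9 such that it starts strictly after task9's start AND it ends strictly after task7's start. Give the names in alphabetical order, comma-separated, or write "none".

Conditions: its start is strictly after task9's start (X.start > 196) AND its end is strictly after task7's start (X.end > 642).
task6: start 778 > 196? ✓; end 799 > 642? ✓ → yes.
task8: start 503 > 196? ✓; end 799 > 642? ✓ → yes.
Result: task6, task8.

task6, task8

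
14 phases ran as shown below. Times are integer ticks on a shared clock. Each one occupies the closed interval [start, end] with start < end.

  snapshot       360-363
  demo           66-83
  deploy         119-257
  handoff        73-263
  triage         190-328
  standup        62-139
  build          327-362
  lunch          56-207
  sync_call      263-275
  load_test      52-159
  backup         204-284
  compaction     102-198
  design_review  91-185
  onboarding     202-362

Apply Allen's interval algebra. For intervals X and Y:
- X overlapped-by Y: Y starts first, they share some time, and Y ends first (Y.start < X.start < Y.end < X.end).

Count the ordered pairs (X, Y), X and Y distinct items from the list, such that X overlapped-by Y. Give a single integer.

Checking all 182 ordered pairs for relation 'overlapped-by'; matching pairs in alphabetical order:
(backup, deploy): backup overlapped-by deploy ✓
(backup, handoff): backup overlapped-by handoff ✓
(backup, lunch): backup overlapped-by lunch ✓
(build, triage): build overlapped-by triage ✓
(compaction, design_review): compaction overlapped-by design_review ✓
(compaction, load_test): compaction overlapped-by load_test ✓
(compaction, standup): compaction overlapped-by standup ✓
(deploy, compaction): deploy overlapped-by compaction ✓
(deploy, design_review): deploy overlapped-by design_review ✓
(deploy, load_test): deploy overlapped-by load_test ✓
(deploy, lunch): deploy overlapped-by lunch ✓
(deploy, standup): deploy overlapped-by standup ✓
(design_review, load_test): design_review overlapped-by load_test ✓
(design_review, standup): design_review overlapped-by standup ✓
(handoff, demo): handoff overlapped-by demo ✓
(handoff, load_test): handoff overlapped-by load_test ✓
(handoff, lunch): handoff overlapped-by lunch ✓
(handoff, standup): handoff overlapped-by standup ✓
(lunch, load_test): lunch overlapped-by load_test ✓
(onboarding, deploy): onboarding overlapped-by deploy ✓
(onboarding, handoff): onboarding overlapped-by handoff ✓
(onboarding, lunch): onboarding overlapped-by lunch ✓
(onboarding, triage): onboarding overlapped-by triage ✓
(snapshot, build): snapshot overlapped-by build ✓
... plus 5 further pairs not listed.
Count: 29.

29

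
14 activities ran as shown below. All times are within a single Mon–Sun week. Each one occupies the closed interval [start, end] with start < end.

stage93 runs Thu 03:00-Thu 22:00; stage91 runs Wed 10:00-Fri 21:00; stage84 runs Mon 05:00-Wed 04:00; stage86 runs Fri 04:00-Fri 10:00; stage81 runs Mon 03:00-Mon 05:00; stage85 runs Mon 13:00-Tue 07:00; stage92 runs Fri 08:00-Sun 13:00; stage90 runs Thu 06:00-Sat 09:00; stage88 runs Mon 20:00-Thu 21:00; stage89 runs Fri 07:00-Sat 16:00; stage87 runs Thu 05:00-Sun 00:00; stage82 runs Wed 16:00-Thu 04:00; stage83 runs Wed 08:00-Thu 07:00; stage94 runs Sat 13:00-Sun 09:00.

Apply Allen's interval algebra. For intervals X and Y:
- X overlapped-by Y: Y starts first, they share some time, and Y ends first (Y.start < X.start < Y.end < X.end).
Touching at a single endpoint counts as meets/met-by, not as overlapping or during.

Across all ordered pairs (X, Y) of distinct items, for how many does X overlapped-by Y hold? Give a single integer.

Checking all 182 ordered pairs for relation 'overlapped-by'; matching pairs in alphabetical order:
(stage87, stage83): stage87 overlapped-by stage83 ✓
(stage87, stage88): stage87 overlapped-by stage88 ✓
(stage87, stage91): stage87 overlapped-by stage91 ✓
(stage87, stage93): stage87 overlapped-by stage93 ✓
(stage88, stage84): stage88 overlapped-by stage84 ✓
(stage88, stage85): stage88 overlapped-by stage85 ✓
(stage89, stage86): stage89 overlapped-by stage86 ✓
(stage89, stage90): stage89 overlapped-by stage90 ✓
(stage89, stage91): stage89 overlapped-by stage91 ✓
(stage90, stage83): stage90 overlapped-by stage83 ✓
(stage90, stage88): stage90 overlapped-by stage88 ✓
(stage90, stage91): stage90 overlapped-by stage91 ✓
(stage90, stage93): stage90 overlapped-by stage93 ✓
(stage91, stage83): stage91 overlapped-by stage83 ✓
(stage91, stage88): stage91 overlapped-by stage88 ✓
(stage92, stage86): stage92 overlapped-by stage86 ✓
(stage92, stage87): stage92 overlapped-by stage87 ✓
(stage92, stage89): stage92 overlapped-by stage89 ✓
(stage92, stage90): stage92 overlapped-by stage90 ✓
(stage92, stage91): stage92 overlapped-by stage91 ✓
(stage93, stage82): stage93 overlapped-by stage82 ✓
(stage93, stage83): stage93 overlapped-by stage83 ✓
(stage93, stage88): stage93 overlapped-by stage88 ✓
(stage94, stage87): stage94 overlapped-by stage87 ✓
... plus 1 further pairs not listed.
Count: 25.

25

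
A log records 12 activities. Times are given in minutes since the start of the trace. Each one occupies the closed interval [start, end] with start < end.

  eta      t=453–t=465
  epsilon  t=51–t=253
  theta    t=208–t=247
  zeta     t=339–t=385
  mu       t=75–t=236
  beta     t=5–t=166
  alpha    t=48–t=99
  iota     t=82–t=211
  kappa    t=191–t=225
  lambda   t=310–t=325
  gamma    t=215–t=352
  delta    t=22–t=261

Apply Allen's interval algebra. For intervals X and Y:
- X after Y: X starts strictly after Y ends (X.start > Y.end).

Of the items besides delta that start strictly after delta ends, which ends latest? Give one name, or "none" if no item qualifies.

Target delta = [t=22, t=261].
alpha [t=48, t=99] → during → excluded.
beta [t=5, t=166] → overlaps → excluded.
epsilon [t=51, t=253] → during → excluded.
eta [t=453, t=465] → after → candidate.
gamma [t=215, t=352] → overlapped-by → excluded.
iota [t=82, t=211] → during → excluded.
kappa [t=191, t=225] → during → excluded.
lambda [t=310, t=325] → after → candidate.
mu [t=75, t=236] → during → excluded.
theta [t=208, t=247] → during → excluded.
zeta [t=339, t=385] → after → candidate.
Among candidates, latest end is t=465 → eta.

eta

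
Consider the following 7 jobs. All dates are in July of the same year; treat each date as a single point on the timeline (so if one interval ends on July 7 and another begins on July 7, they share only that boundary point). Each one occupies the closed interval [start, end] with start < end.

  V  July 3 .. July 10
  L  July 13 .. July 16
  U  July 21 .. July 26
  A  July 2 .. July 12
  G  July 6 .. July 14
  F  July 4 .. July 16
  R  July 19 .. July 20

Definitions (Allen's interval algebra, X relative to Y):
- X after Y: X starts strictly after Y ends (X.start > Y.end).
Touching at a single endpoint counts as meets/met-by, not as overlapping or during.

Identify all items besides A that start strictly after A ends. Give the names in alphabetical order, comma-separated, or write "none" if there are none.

Target A = [July 2, July 12].
F [July 4, July 16] → overlapped-by → no.
G [July 6, July 14] → overlapped-by → no.
L [July 13, July 16] → after → yes.
R [July 19, July 20] → after → yes.
U [July 21, July 26] → after → yes.
V [July 3, July 10] → during → no.
Result: L, R, U.

L, R, U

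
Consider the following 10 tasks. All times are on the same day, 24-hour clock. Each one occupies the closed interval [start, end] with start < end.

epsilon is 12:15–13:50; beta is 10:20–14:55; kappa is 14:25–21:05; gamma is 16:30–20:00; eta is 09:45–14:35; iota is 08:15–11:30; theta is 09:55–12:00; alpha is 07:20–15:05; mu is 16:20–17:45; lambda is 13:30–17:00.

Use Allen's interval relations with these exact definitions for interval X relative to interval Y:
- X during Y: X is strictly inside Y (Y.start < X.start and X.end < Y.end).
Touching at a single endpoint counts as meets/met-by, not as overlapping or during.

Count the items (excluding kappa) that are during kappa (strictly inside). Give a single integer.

Target kappa = [14:25, 21:05].
alpha [07:20, 15:05] → overlaps → no.
beta [10:20, 14:55] → overlaps → no.
epsilon [12:15, 13:50] → before → no.
eta [09:45, 14:35] → overlaps → no.
gamma [16:30, 20:00] → during → counts.
iota [08:15, 11:30] → before → no.
lambda [13:30, 17:00] → overlaps → no.
mu [16:20, 17:45] → during → counts.
theta [09:55, 12:00] → before → no.
Total: 2.

2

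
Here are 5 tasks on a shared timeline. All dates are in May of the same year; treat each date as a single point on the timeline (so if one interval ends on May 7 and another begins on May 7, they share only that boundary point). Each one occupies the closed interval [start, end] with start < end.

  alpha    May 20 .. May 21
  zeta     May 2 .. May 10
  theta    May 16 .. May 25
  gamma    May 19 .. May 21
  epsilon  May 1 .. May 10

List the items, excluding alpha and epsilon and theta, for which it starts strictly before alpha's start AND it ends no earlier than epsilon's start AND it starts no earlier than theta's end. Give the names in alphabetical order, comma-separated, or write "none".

Conditions: its start is strictly before alpha's start (X.start < May 20) AND its end is no earlier than epsilon's start (X.end >= May 1) AND its start is no earlier than theta's end (X.start >= May 25).
gamma: start May 19 < May 20? ✓; end May 21 >= May 1? ✓; start May 19 >= May 25? ✗ → no.
zeta: start May 2 < May 20? ✓; end May 10 >= May 1? ✓; start May 2 >= May 25? ✗ → no.
Result: none.

none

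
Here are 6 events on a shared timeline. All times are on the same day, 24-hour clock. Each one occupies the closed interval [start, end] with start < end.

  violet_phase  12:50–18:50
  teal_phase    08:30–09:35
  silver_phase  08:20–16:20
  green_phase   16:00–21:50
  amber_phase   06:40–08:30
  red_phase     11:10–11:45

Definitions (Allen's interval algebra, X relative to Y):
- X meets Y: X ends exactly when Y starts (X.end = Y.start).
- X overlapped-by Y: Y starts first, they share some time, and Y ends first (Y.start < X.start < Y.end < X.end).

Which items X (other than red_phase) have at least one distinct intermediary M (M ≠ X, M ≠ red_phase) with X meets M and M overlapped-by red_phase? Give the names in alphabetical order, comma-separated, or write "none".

Target red_phase = [11:10, 11:45].
Intermediaries M with M overlapped-by red_phase: none.
Union: none.

none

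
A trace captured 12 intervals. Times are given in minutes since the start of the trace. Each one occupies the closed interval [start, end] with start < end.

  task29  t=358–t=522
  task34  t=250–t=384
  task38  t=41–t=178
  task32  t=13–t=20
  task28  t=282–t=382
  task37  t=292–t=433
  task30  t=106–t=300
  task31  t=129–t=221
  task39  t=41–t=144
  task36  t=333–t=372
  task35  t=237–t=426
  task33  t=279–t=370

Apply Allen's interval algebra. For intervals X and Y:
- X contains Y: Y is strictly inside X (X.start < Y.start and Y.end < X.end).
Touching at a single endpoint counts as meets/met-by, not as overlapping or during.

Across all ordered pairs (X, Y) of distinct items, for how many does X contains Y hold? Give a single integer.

Checking all 132 ordered pairs for relation 'contains'; matching pairs in alphabetical order:
(task28, task36): task28 contains task36 ✓
(task30, task31): task30 contains task31 ✓
(task34, task28): task34 contains task28 ✓
(task34, task33): task34 contains task33 ✓
(task34, task36): task34 contains task36 ✓
(task35, task28): task35 contains task28 ✓
(task35, task33): task35 contains task33 ✓
(task35, task34): task35 contains task34 ✓
(task35, task36): task35 contains task36 ✓
(task37, task36): task37 contains task36 ✓
Count: 10.

10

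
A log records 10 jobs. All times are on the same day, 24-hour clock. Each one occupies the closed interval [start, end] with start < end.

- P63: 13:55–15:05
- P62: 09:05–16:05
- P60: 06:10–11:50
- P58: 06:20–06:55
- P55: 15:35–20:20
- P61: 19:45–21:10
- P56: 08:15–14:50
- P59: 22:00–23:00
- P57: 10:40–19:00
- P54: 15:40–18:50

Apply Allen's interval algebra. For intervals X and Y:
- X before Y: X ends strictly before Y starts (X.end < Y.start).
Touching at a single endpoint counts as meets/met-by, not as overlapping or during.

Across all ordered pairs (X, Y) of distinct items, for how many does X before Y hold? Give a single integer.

29

Checking all 90 ordered pairs for relation 'before'; matching pairs in alphabetical order:
(P54, P59): P54 before P59 ✓
(P54, P61): P54 before P61 ✓
(P55, P59): P55 before P59 ✓
(P56, P54): P56 before P54 ✓
(P56, P55): P56 before P55 ✓
(P56, P59): P56 before P59 ✓
(P56, P61): P56 before P61 ✓
(P57, P59): P57 before P59 ✓
(P57, P61): P57 before P61 ✓
(P58, P54): P58 before P54 ✓
(P58, P55): P58 before P55 ✓
(P58, P56): P58 before P56 ✓
(P58, P57): P58 before P57 ✓
(P58, P59): P58 before P59 ✓
(P58, P61): P58 before P61 ✓
(P58, P62): P58 before P62 ✓
(P58, P63): P58 before P63 ✓
(P60, P54): P60 before P54 ✓
(P60, P55): P60 before P55 ✓
(P60, P59): P60 before P59 ✓
(P60, P61): P60 before P61 ✓
(P60, P63): P60 before P63 ✓
(P61, P59): P61 before P59 ✓
(P62, P59): P62 before P59 ✓
... plus 5 further pairs not listed.
Count: 29.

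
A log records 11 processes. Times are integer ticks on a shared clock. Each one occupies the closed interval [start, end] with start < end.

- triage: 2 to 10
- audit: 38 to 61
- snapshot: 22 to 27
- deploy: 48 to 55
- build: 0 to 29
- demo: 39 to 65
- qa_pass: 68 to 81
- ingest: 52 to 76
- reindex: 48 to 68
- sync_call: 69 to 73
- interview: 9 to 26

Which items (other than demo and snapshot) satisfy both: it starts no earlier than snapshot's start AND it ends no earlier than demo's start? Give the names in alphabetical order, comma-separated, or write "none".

audit, deploy, ingest, qa_pass, reindex, sync_call

Conditions: its start is no earlier than snapshot's start (X.start >= 22) AND its end is no earlier than demo's start (X.end >= 39).
audit: start 38 >= 22? ✓; end 61 >= 39? ✓ → yes.
build: start 0 >= 22? ✗; end 29 >= 39? ✗ → no.
deploy: start 48 >= 22? ✓; end 55 >= 39? ✓ → yes.
ingest: start 52 >= 22? ✓; end 76 >= 39? ✓ → yes.
interview: start 9 >= 22? ✗; end 26 >= 39? ✗ → no.
qa_pass: start 68 >= 22? ✓; end 81 >= 39? ✓ → yes.
reindex: start 48 >= 22? ✓; end 68 >= 39? ✓ → yes.
sync_call: start 69 >= 22? ✓; end 73 >= 39? ✓ → yes.
triage: start 2 >= 22? ✗; end 10 >= 39? ✗ → no.
Result: audit, deploy, ingest, qa_pass, reindex, sync_call.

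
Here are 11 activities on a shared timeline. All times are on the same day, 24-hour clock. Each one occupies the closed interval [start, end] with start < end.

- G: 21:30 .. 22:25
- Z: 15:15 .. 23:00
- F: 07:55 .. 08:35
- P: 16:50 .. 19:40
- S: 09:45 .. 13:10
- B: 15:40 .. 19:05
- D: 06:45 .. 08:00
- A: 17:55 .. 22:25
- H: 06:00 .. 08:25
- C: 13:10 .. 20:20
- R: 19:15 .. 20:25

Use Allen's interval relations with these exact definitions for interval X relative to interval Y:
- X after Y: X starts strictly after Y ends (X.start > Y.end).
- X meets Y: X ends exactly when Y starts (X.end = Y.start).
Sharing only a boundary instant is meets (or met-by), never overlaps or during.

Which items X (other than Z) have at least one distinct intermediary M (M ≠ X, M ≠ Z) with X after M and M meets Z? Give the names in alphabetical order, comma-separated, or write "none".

Target Z = [15:15, 23:00].
Intermediaries M with M meets Z: none.
Union: none.

none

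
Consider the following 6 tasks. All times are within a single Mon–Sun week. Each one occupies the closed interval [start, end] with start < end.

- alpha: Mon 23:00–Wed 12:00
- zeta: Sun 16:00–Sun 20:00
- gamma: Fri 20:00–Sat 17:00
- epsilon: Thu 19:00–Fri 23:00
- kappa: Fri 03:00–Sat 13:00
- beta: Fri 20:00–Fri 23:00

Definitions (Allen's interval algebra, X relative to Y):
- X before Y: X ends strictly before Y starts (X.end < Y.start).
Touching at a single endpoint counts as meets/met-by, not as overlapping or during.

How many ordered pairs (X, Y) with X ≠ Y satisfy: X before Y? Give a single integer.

9

Checking all 30 ordered pairs for relation 'before'; matching pairs in alphabetical order:
(alpha, beta): alpha before beta ✓
(alpha, epsilon): alpha before epsilon ✓
(alpha, gamma): alpha before gamma ✓
(alpha, kappa): alpha before kappa ✓
(alpha, zeta): alpha before zeta ✓
(beta, zeta): beta before zeta ✓
(epsilon, zeta): epsilon before zeta ✓
(gamma, zeta): gamma before zeta ✓
(kappa, zeta): kappa before zeta ✓
Count: 9.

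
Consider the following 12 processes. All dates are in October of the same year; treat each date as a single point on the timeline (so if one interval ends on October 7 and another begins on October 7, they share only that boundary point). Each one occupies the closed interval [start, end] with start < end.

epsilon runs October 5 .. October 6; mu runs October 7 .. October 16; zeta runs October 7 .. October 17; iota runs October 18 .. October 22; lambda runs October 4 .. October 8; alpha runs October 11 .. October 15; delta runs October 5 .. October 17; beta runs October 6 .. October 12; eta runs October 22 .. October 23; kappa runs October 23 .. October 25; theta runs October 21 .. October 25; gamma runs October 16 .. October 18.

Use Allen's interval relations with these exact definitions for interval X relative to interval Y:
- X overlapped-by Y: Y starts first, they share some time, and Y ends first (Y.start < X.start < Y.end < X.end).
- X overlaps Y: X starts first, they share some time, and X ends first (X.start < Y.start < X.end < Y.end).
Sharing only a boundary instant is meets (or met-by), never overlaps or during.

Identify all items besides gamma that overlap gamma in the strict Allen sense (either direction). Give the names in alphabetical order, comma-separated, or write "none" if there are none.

delta, zeta

Target gamma = [October 16, October 18].
alpha [October 11, October 15] → before → no.
beta [October 6, October 12] → before → no.
delta [October 5, October 17] → overlaps → yes.
epsilon [October 5, October 6] → before → no.
eta [October 22, October 23] → after → no.
iota [October 18, October 22] → met-by → no.
kappa [October 23, October 25] → after → no.
lambda [October 4, October 8] → before → no.
mu [October 7, October 16] → meets → no.
theta [October 21, October 25] → after → no.
zeta [October 7, October 17] → overlaps → yes.
Result: delta, zeta.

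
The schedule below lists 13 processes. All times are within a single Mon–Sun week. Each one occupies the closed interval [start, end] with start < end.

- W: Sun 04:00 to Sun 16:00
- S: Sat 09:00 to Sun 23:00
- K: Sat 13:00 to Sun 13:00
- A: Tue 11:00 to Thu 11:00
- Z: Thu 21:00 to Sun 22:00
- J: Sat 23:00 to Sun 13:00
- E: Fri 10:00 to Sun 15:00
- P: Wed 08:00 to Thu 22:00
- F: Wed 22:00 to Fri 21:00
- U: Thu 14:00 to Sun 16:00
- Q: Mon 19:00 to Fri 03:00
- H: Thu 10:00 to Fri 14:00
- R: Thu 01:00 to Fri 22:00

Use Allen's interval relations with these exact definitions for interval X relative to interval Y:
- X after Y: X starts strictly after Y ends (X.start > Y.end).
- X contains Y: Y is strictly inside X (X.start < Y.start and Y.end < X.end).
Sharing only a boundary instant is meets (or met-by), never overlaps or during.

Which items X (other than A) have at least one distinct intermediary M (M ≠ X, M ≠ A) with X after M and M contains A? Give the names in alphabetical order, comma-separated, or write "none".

Target A = [Tue 11:00, Thu 11:00].
Intermediaries M with M contains A: Q.
Via Q — items with X after Q: E, J, K, S, W.
Union: E, J, K, S, W.

E, J, K, S, W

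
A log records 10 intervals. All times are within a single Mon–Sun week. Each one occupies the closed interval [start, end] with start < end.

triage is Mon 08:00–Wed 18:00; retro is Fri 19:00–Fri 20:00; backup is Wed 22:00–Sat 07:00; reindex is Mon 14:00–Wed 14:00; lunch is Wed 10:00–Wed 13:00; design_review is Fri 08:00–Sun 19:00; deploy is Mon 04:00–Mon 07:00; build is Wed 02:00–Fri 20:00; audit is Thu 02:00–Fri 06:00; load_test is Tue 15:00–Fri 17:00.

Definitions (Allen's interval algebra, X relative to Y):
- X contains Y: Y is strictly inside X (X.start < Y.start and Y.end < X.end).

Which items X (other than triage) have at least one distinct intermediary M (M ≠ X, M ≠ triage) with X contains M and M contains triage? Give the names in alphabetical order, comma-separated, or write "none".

Target triage = [Mon 08:00, Wed 18:00].
Intermediaries M with M contains triage: none.
Union: none.

none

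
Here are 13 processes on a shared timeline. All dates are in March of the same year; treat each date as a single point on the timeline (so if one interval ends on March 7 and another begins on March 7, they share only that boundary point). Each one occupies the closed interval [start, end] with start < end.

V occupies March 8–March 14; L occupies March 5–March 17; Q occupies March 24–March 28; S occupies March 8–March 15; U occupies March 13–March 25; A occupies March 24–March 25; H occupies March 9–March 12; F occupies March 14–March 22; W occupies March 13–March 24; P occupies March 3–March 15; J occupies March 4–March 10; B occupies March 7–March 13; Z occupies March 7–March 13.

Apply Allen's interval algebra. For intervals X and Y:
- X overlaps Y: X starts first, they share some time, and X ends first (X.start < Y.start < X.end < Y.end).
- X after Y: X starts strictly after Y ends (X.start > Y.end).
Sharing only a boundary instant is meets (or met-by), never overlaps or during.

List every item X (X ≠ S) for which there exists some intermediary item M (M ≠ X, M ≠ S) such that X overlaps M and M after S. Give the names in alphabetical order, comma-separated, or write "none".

Target S = [March 8, March 15].
Intermediaries M with M after S: A, Q.
Via A — items with X overlaps A: none.
Via Q — items with X overlaps Q: U.
Union: U.

U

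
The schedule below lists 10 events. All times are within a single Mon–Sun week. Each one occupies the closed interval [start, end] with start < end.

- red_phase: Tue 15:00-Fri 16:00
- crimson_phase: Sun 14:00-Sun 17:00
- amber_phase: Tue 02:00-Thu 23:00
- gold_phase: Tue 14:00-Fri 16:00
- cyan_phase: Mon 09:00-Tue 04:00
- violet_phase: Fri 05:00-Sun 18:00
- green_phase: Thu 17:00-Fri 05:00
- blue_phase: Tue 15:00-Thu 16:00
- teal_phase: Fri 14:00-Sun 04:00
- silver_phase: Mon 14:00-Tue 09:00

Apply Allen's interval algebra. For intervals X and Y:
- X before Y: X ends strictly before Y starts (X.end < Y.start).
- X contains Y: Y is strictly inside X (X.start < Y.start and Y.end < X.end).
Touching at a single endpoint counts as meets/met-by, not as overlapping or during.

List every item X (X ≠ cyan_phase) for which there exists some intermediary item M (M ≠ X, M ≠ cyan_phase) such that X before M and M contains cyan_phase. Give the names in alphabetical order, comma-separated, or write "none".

none

Target cyan_phase = [Mon 09:00, Tue 04:00].
Intermediaries M with M contains cyan_phase: none.
Union: none.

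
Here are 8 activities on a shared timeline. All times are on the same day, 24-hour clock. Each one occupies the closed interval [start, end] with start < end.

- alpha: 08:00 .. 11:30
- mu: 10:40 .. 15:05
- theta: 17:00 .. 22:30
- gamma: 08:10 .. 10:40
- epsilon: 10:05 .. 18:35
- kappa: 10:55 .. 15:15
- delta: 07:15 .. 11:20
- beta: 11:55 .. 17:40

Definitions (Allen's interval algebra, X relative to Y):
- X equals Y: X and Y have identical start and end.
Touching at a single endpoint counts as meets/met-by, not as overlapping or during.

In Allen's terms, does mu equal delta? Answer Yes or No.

mu = [10:40, 15:05], delta = [07:15, 11:20].
Actual relation of mu to delta: overlapped-by.
Asked whether 'equals' holds → No.

No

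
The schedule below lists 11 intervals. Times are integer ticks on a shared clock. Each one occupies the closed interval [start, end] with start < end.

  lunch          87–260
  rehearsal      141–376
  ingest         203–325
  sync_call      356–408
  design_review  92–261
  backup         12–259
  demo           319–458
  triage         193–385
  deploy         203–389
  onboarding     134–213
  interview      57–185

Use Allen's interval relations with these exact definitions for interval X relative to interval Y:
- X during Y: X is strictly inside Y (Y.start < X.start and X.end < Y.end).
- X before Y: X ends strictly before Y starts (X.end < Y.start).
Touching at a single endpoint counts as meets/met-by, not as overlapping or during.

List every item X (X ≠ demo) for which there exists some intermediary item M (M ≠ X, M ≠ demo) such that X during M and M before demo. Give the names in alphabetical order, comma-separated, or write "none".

interview, onboarding

Target demo = [319, 458].
Intermediaries M with M before demo: backup, design_review, interview, lunch, onboarding.
Via backup — items with X during backup: interview, onboarding.
Via design_review — items with X during design_review: onboarding.
Via interview — items with X during interview: none.
Via lunch — items with X during lunch: onboarding.
Via onboarding — items with X during onboarding: none.
Union: interview, onboarding.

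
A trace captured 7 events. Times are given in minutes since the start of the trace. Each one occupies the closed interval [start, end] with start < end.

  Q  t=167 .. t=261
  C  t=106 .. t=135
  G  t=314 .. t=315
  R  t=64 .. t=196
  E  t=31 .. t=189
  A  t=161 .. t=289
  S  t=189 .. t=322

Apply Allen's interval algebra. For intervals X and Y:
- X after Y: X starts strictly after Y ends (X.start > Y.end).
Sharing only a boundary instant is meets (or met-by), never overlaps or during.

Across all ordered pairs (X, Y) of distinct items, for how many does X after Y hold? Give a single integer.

Checking all 42 ordered pairs for relation 'after'; matching pairs in alphabetical order:
(A, C): A after C ✓
(G, A): G after A ✓
(G, C): G after C ✓
(G, E): G after E ✓
(G, Q): G after Q ✓
(G, R): G after R ✓
(Q, C): Q after C ✓
(S, C): S after C ✓
Count: 8.

8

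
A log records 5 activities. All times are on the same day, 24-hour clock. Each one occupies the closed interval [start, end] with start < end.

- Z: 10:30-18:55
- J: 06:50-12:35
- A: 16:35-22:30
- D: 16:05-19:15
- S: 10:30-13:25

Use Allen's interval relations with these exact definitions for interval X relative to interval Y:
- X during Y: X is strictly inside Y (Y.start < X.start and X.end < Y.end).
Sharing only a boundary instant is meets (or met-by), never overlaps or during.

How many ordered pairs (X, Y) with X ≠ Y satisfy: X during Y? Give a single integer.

0

Checking all 20 ordered pairs for relation 'during'; matching pairs in alphabetical order:
No pair satisfies it.
Count: 0.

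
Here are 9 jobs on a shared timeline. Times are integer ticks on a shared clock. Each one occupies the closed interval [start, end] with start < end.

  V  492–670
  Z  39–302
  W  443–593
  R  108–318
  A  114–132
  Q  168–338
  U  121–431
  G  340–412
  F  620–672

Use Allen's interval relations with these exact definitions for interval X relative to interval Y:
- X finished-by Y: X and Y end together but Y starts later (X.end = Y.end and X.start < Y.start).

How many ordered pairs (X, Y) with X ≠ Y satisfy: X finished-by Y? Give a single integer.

Checking all 72 ordered pairs for relation 'finished-by'; matching pairs in alphabetical order:
No pair satisfies it.
Count: 0.

0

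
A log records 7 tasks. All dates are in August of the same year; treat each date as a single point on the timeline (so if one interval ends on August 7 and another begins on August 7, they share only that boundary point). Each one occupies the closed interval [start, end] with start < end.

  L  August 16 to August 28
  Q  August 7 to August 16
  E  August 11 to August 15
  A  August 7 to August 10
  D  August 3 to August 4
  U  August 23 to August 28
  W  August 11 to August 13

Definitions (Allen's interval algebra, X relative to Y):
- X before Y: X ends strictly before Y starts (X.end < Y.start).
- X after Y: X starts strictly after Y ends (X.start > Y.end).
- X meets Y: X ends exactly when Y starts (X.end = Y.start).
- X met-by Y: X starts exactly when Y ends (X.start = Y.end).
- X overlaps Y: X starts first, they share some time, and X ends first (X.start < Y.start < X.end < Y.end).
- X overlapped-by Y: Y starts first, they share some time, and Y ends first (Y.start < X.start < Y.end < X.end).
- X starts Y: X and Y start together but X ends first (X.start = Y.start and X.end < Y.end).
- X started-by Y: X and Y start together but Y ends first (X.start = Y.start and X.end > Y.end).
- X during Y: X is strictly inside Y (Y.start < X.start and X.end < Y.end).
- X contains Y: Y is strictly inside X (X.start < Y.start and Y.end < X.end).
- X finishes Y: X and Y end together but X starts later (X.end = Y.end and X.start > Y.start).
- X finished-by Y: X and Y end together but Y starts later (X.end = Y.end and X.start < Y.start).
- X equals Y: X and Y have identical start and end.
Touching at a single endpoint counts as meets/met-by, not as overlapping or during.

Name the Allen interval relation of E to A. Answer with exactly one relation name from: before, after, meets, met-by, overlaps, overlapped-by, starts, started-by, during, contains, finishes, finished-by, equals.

E = [August 11, August 15]; A = [August 7, August 10].
Compare endpoints: E.start > A.start, E.start > A.end, E.end > A.start, E.end > A.end.
That pattern is 'after'.

after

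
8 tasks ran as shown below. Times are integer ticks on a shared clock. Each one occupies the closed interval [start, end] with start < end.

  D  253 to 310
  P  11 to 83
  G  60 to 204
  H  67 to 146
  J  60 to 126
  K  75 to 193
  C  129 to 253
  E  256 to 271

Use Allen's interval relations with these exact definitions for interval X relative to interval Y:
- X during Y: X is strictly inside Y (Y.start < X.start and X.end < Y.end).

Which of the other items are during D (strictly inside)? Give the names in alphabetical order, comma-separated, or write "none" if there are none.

Target D = [253, 310].
C [129, 253] → meets → no.
E [256, 271] → during → yes.
G [60, 204] → before → no.
H [67, 146] → before → no.
J [60, 126] → before → no.
K [75, 193] → before → no.
P [11, 83] → before → no.
Result: E.

E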